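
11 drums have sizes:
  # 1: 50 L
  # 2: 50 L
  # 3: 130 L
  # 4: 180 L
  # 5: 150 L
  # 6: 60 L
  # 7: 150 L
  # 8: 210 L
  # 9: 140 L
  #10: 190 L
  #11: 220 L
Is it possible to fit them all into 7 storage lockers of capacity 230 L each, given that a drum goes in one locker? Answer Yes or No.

No

Total = 1530 L; ⌈1530/230⌉ = 7.
8 drums each exceed half the capacity and cannot share a locker, forcing at least 8 storage lockers.
At least 8 storage lockers are required, but only 7 are allowed.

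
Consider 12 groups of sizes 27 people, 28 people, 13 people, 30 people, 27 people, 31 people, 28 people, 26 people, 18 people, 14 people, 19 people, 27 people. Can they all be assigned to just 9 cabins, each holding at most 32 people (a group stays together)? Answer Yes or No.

No

Total = 288 people; ⌈288/32⌉ = 9.
10 groups each exceed half the capacity and cannot share a cabin, forcing at least 10 cabins.
At least 10 cabins are required, but only 9 are allowed.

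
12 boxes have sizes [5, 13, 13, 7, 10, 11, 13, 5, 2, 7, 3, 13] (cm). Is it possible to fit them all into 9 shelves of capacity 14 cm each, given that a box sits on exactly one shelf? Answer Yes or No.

A valid assignment using 8 shelves:
  shelf 1: 13 = 13
  shelf 2: 13 = 13
  shelf 3: 13 = 13
  shelf 4: 13 = 13
  shelf 5: 11 + 3 = 14
  shelf 6: 10 + 2 = 12
  shelf 7: 7 + 7 = 14
  shelf 8: 5 + 5 = 10
That uses only 8 ≤ 9, so 9 shelves are enough.

Yes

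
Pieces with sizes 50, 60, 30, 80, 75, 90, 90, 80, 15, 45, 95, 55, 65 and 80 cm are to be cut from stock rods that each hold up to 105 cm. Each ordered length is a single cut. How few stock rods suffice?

Total = 95 + 90 + 90 + 80 + 80 + 80 + 75 + 65 + 60 + 55 + 50 + 45 + 30 + 15 = 910 cm.
Lower bound: ⌈910/105⌉ = 9 stock rods.
Also, 10 pieces each exceed 105/2 cm, and no two of those can share a stock rod, so at least 10 stock rods are needed.
A packing using 10 stock rods:
  stock rod 1: 95 = 95
  stock rod 2: 90 + 15 = 105
  stock rod 3: 90 = 90
  stock rod 4: 80 = 80
  stock rod 5: 80 = 80
  stock rod 6: 80 = 80
  stock rod 7: 75 + 30 = 105
  stock rod 8: 65 = 65
  stock rod 9: 60 + 45 = 105
  stock rod 10: 55 + 50 = 105
This matches the lower bound, so 10 is optimal.

10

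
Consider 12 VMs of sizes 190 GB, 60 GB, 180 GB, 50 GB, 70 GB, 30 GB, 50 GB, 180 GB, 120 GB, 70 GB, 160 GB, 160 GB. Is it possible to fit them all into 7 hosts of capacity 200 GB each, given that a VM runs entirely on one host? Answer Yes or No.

No

Total = 1320 GB; ⌈1320/200⌉ = 7.
The bound of 7 does not rule out 7, but exhaustive search shows no assignment into 7 hosts of capacity 200 GB exists — the minimum is 8.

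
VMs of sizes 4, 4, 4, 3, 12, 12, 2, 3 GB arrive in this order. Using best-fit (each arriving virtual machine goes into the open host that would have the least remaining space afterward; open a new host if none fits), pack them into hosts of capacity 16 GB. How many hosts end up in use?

3

  4 → host 1 (new)  [load 4/16]
  4 → host 1  [load 8/16]
  4 → host 1  [load 12/16]
  3 → host 1  [load 15/16]
  12 → host 2 (new)  [load 12/16]
  12 → host 3 (new)  [load 12/16]
  2 → host 2  [load 14/16]
  3 → host 3  [load 15/16]
3 hosts opened.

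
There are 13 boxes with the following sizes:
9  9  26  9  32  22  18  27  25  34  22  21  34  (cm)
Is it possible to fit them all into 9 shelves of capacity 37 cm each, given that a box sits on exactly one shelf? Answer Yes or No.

No

Total = 288 cm; ⌈288/37⌉ = 8.
9 boxes each exceed half the capacity and cannot share a shelf, forcing at least 9 shelves.
The bound of 9 does not rule out 9, but exhaustive search shows no assignment into 9 shelves of capacity 37 cm exists — the minimum is 10.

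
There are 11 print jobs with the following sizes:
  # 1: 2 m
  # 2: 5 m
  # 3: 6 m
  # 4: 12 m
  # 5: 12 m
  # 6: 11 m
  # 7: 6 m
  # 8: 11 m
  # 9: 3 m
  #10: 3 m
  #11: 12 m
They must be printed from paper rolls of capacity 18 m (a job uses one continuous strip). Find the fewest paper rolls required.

5

Total = 12 + 12 + 12 + 11 + 11 + 6 + 6 + 5 + 3 + 3 + 2 = 83 m.
Lower bound: ⌈83/18⌉ = 5 paper rolls.
A packing using 5 paper rolls:
  roll 1: 12 + 6 = 18
  roll 2: 12 + 6 = 18
  roll 3: 12 + 5 = 17
  roll 4: 11 + 3 + 3 = 17
  roll 5: 11 + 2 = 13
This matches the lower bound, so 5 is optimal.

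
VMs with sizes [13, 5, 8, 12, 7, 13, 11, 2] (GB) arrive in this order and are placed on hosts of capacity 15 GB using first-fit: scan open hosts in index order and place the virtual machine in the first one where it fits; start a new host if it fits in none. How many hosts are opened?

6

  13 → host 1 (new)  [load 13/15]
  5 → host 2 (new)  [load 5/15]
  8 → host 2  [load 13/15]
  12 → host 3 (new)  [load 12/15]
  7 → host 4 (new)  [load 7/15]
  13 → host 5 (new)  [load 13/15]
  11 → host 6 (new)  [load 11/15]
  2 → host 1  [load 15/15]
6 hosts opened.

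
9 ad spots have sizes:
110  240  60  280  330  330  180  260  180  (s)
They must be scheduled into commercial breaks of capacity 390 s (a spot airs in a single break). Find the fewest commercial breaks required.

6

Total = 330 + 330 + 280 + 260 + 240 + 180 + 180 + 110 + 60 = 1970 s.
Lower bound: ⌈1970/390⌉ = 6 commercial breaks.
A packing using 6 commercial breaks:
  break 1: 330 + 60 = 390
  break 2: 330 = 330
  break 3: 280 + 110 = 390
  break 4: 260 = 260
  break 5: 240 = 240
  break 6: 180 + 180 = 360
This matches the lower bound, so 6 is optimal.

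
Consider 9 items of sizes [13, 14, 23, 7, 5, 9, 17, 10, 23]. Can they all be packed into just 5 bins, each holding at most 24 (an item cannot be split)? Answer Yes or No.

No

Total = 121; ⌈121/24⌉ = 6.
At least 6 bins are required, but only 5 are allowed.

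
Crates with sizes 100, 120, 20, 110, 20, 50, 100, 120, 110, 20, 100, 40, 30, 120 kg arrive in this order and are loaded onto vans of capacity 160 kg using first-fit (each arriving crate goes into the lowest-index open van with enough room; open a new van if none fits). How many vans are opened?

8

  100 → van 1 (new)  [load 100/160]
  120 → van 2 (new)  [load 120/160]
  20 → van 1  [load 120/160]
  110 → van 3 (new)  [load 110/160]
  20 → van 1  [load 140/160]
  50 → van 3  [load 160/160]
  100 → van 4 (new)  [load 100/160]
  120 → van 5 (new)  [load 120/160]
  110 → van 6 (new)  [load 110/160]
  20 → van 1  [load 160/160]
  100 → van 7 (new)  [load 100/160]
  40 → van 2  [load 160/160]
  30 → van 4  [load 130/160]
  120 → van 8 (new)  [load 120/160]
8 vans opened.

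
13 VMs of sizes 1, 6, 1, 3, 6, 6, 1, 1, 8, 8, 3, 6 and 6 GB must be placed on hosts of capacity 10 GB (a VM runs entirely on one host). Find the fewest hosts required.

Total = 8 + 8 + 6 + 6 + 6 + 6 + 6 + 3 + 3 + 1 + 1 + 1 + 1 = 56 GB.
Lower bound: ⌈56/10⌉ = 6 hosts.
Also, 7 VMs each exceed 5 GB, and no two of those can share a host, so at least 7 hosts are needed.
A packing using 7 hosts:
  host 1: 8 + 1 + 1 = 10
  host 2: 8 + 1 + 1 = 10
  host 3: 6 + 3 = 9
  host 4: 6 + 3 = 9
  host 5: 6 = 6
  host 6: 6 = 6
  host 7: 6 = 6
This matches the lower bound, so 7 is optimal.

7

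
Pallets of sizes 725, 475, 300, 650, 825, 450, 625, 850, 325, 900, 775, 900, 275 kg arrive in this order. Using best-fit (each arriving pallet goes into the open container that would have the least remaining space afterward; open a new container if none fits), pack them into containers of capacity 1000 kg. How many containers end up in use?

  725 → container 1 (new)  [load 725/1000]
  475 → container 2 (new)  [load 475/1000]
  300 → container 2  [load 775/1000]
  650 → container 3 (new)  [load 650/1000]
  825 → container 4 (new)  [load 825/1000]
  450 → container 5 (new)  [load 450/1000]
  625 → container 6 (new)  [load 625/1000]
  850 → container 7 (new)  [load 850/1000]
  325 → container 3  [load 975/1000]
  900 → container 8 (new)  [load 900/1000]
  775 → container 9 (new)  [load 775/1000]
  900 → container 10 (new)  [load 900/1000]
  275 → container 1  [load 1000/1000]
10 containers opened.

10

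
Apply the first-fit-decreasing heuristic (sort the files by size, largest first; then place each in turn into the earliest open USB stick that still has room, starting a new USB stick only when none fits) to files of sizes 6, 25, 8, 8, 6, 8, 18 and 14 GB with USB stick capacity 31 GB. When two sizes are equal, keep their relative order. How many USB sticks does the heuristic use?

4

Sorted descending: 25, 18, 14, 8, 8, 8, 6, 6.
  25 → USB stick 1 (new)  [load 25/31]
  18 → USB stick 2 (new)  [load 18/31]
  14 → USB stick 3 (new)  [load 14/31]
  8 → USB stick 2  [load 26/31]
  8 → USB stick 3  [load 22/31]
  8 → USB stick 3  [load 30/31]
  6 → USB stick 1  [load 31/31]
  6 → USB stick 4 (new)  [load 6/31]
4 USB sticks opened.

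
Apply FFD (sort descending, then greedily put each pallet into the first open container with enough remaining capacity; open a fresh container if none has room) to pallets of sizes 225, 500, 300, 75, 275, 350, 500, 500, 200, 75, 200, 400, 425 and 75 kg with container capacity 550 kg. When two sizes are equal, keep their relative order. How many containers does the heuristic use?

Sorted descending: 500, 500, 500, 425, 400, 350, 300, 275, 225, 200, 200, 75, 75, 75.
  500 → container 1 (new)  [load 500/550]
  500 → container 2 (new)  [load 500/550]
  500 → container 3 (new)  [load 500/550]
  425 → container 4 (new)  [load 425/550]
  400 → container 5 (new)  [load 400/550]
  350 → container 6 (new)  [load 350/550]
  300 → container 7 (new)  [load 300/550]
  275 → container 8 (new)  [load 275/550]
  225 → container 7  [load 525/550]
  200 → container 6  [load 550/550]
  200 → container 8  [load 475/550]
  75 → container 4  [load 500/550]
  75 → container 5  [load 475/550]
  75 → container 5  [load 550/550]
8 containers opened.

8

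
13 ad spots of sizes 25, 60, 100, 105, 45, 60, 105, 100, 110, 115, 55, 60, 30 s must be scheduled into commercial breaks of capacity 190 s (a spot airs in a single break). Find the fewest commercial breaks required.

Total = 115 + 110 + 105 + 105 + 100 + 100 + 60 + 60 + 60 + 55 + 45 + 30 + 25 = 970 s.
Lower bound: ⌈970/190⌉ = 6 commercial breaks.
A packing using 6 commercial breaks:
  break 1: 115 + 60 = 175
  break 2: 110 + 60 = 170
  break 3: 105 + 60 + 25 = 190
  break 4: 105 + 55 + 30 = 190
  break 5: 100 + 45 = 145
  break 6: 100 = 100
This matches the lower bound, so 6 is optimal.

6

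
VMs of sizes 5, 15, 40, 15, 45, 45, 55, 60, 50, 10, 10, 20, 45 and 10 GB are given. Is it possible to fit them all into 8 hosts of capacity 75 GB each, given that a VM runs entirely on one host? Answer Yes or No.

A valid assignment using 7 hosts:
  host 1: 60 + 15 = 75
  host 2: 55 + 20 = 75
  host 3: 50 + 15 + 10 = 75
  host 4: 45 + 10 + 10 + 5 = 70
  host 5: 45 = 45
  host 6: 45 = 45
  host 7: 40 = 40
That uses only 7 ≤ 8, so 8 hosts are enough.

Yes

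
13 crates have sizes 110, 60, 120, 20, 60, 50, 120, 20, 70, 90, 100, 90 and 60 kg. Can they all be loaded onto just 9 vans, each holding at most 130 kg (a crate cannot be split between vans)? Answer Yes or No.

Yes

A valid assignment using 9 vans:
  van 1: 120 = 120
  van 2: 120 = 120
  van 3: 110 + 20 = 130
  van 4: 100 + 20 = 120
  van 5: 90 = 90
  van 6: 90 = 90
  van 7: 70 + 60 = 130
  van 8: 60 + 60 = 120
  van 9: 50 = 50
Every load is within 130 kg, so 9 vans suffice.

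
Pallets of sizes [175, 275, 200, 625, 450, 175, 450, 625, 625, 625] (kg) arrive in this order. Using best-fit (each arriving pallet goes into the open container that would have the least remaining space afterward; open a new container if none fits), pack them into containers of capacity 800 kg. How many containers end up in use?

7

  175 → container 1 (new)  [load 175/800]
  275 → container 1  [load 450/800]
  200 → container 1  [load 650/800]
  625 → container 2 (new)  [load 625/800]
  450 → container 3 (new)  [load 450/800]
  175 → container 2  [load 800/800]
  450 → container 4 (new)  [load 450/800]
  625 → container 5 (new)  [load 625/800]
  625 → container 6 (new)  [load 625/800]
  625 → container 7 (new)  [load 625/800]
7 containers opened.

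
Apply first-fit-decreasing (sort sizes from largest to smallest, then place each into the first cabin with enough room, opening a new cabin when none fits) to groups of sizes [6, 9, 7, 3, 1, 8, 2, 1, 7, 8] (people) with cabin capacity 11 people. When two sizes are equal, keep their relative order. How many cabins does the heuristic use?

Sorted descending: 9, 8, 8, 7, 7, 6, 3, 2, 1, 1.
  9 → cabin 1 (new)  [load 9/11]
  8 → cabin 2 (new)  [load 8/11]
  8 → cabin 3 (new)  [load 8/11]
  7 → cabin 4 (new)  [load 7/11]
  7 → cabin 5 (new)  [load 7/11]
  6 → cabin 6 (new)  [load 6/11]
  3 → cabin 2  [load 11/11]
  2 → cabin 1  [load 11/11]
  1 → cabin 3  [load 9/11]
  1 → cabin 3  [load 10/11]
6 cabins opened.

6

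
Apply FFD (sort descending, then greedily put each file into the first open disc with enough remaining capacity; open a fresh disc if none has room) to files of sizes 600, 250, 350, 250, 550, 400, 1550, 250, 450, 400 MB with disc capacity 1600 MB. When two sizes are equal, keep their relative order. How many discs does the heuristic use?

Sorted descending: 1550, 600, 550, 450, 400, 400, 350, 250, 250, 250.
  1550 → disc 1 (new)  [load 1550/1600]
  600 → disc 2 (new)  [load 600/1600]
  550 → disc 2  [load 1150/1600]
  450 → disc 2  [load 1600/1600]
  400 → disc 3 (new)  [load 400/1600]
  400 → disc 3  [load 800/1600]
  350 → disc 3  [load 1150/1600]
  250 → disc 3  [load 1400/1600]
  250 → disc 4 (new)  [load 250/1600]
  250 → disc 4  [load 500/1600]
4 discs opened.

4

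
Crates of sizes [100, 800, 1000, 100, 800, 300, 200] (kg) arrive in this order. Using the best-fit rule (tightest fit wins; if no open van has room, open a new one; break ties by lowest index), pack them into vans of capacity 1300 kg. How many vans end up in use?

3

  100 → van 1 (new)  [load 100/1300]
  800 → van 1  [load 900/1300]
  1000 → van 2 (new)  [load 1000/1300]
  100 → van 2  [load 1100/1300]
  800 → van 3 (new)  [load 800/1300]
  300 → van 1  [load 1200/1300]
  200 → van 2  [load 1300/1300]
3 vans opened.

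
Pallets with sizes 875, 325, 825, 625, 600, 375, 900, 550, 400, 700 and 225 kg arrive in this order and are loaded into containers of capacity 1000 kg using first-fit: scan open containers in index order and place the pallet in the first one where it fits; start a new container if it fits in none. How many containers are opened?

  875 → container 1 (new)  [load 875/1000]
  325 → container 2 (new)  [load 325/1000]
  825 → container 3 (new)  [load 825/1000]
  625 → container 2  [load 950/1000]
  600 → container 4 (new)  [load 600/1000]
  375 → container 4  [load 975/1000]
  900 → container 5 (new)  [load 900/1000]
  550 → container 6 (new)  [load 550/1000]
  400 → container 6  [load 950/1000]
  700 → container 7 (new)  [load 700/1000]
  225 → container 7  [load 925/1000]
7 containers opened.

7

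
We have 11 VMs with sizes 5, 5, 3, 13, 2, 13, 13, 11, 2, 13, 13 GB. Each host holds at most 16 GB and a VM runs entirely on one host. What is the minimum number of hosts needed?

7

Total = 13 + 13 + 13 + 13 + 13 + 11 + 5 + 5 + 3 + 2 + 2 = 93 GB.
Lower bound: ⌈93/16⌉ = 6 hosts.
A packing using 7 hosts:
  host 1: 13 + 3 = 16
  host 2: 13 + 2 = 15
  host 3: 13 + 2 = 15
  host 4: 13 = 13
  host 5: 13 = 13
  host 6: 11 + 5 = 16
  host 7: 5 = 5
No arrangement into 6 hosts stays within capacity, so 7 is optimal.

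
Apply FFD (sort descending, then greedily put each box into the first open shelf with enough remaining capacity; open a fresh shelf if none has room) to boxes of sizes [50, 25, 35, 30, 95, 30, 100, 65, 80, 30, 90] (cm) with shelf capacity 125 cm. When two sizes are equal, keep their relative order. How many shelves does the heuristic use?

6

Sorted descending: 100, 95, 90, 80, 65, 50, 35, 30, 30, 30, 25.
  100 → shelf 1 (new)  [load 100/125]
  95 → shelf 2 (new)  [load 95/125]
  90 → shelf 3 (new)  [load 90/125]
  80 → shelf 4 (new)  [load 80/125]
  65 → shelf 5 (new)  [load 65/125]
  50 → shelf 5  [load 115/125]
  35 → shelf 3  [load 125/125]
  30 → shelf 2  [load 125/125]
  30 → shelf 4  [load 110/125]
  30 → shelf 6 (new)  [load 30/125]
  25 → shelf 1  [load 125/125]
6 shelves opened.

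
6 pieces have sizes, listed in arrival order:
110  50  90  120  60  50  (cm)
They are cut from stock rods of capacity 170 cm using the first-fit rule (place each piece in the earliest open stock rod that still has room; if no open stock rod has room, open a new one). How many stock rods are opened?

  110 → stock rod 1 (new)  [load 110/170]
  50 → stock rod 1  [load 160/170]
  90 → stock rod 2 (new)  [load 90/170]
  120 → stock rod 3 (new)  [load 120/170]
  60 → stock rod 2  [load 150/170]
  50 → stock rod 3  [load 170/170]
3 stock rods opened.

3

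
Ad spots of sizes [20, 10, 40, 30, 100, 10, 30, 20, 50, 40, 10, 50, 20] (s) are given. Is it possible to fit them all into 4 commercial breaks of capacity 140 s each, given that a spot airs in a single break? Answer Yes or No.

A valid assignment using 4 commercial breaks:
  break 1: 100 + 40 = 140
  break 2: 50 + 50 + 40 = 140
  break 3: 30 + 30 + 20 + 20 + 20 + 10 + 10 = 140
  break 4: 10 = 10
Every load is within 140 s, so 4 commercial breaks suffice.

Yes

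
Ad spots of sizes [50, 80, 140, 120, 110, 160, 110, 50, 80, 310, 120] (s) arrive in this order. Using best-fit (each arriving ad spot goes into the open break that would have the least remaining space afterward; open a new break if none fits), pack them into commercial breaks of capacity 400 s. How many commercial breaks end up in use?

  50 → break 1 (new)  [load 50/400]
  80 → break 1  [load 130/400]
  140 → break 1  [load 270/400]
  120 → break 1  [load 390/400]
  110 → break 2 (new)  [load 110/400]
  160 → break 2  [load 270/400]
  110 → break 2  [load 380/400]
  50 → break 3 (new)  [load 50/400]
  80 → break 3  [load 130/400]
  310 → break 4 (new)  [load 310/400]
  120 → break 3  [load 250/400]
4 commercial breaks opened.

4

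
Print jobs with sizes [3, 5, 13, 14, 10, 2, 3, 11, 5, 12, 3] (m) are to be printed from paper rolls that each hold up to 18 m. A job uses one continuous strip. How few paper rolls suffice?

Total = 14 + 13 + 12 + 11 + 10 + 5 + 5 + 3 + 3 + 3 + 2 = 81 m.
Lower bound: ⌈81/18⌉ = 5 paper rolls.
A packing using 5 paper rolls:
  roll 1: 14 + 3 = 17
  roll 2: 13 + 5 = 18
  roll 3: 12 + 5 = 17
  roll 4: 11 + 3 + 3 = 17
  roll 5: 10 + 2 = 12
This matches the lower bound, so 5 is optimal.

5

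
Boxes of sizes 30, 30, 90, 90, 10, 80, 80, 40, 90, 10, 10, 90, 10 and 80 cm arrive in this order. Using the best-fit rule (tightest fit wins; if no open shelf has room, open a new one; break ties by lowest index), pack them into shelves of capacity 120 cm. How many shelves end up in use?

8

  30 → shelf 1 (new)  [load 30/120]
  30 → shelf 1  [load 60/120]
  90 → shelf 2 (new)  [load 90/120]
  90 → shelf 3 (new)  [load 90/120]
  10 → shelf 2  [load 100/120]
  80 → shelf 4 (new)  [load 80/120]
  80 → shelf 5 (new)  [load 80/120]
  40 → shelf 4  [load 120/120]
  90 → shelf 6 (new)  [load 90/120]
  10 → shelf 2  [load 110/120]
  10 → shelf 2  [load 120/120]
  90 → shelf 7 (new)  [load 90/120]
  10 → shelf 3  [load 100/120]
  80 → shelf 8 (new)  [load 80/120]
8 shelves opened.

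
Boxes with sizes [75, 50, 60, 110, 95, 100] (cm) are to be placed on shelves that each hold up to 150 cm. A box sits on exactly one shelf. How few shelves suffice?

Total = 110 + 100 + 95 + 75 + 60 + 50 = 490 cm.
Lower bound: ⌈490/150⌉ = 4 shelves.
A packing using 4 shelves:
  shelf 1: 110 = 110
  shelf 2: 100 + 50 = 150
  shelf 3: 95 = 95
  shelf 4: 75 + 60 = 135
This matches the lower bound, so 4 is optimal.

4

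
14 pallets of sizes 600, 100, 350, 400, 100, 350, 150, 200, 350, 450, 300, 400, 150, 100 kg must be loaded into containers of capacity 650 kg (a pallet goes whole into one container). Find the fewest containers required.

Total = 600 + 450 + 400 + 400 + 350 + 350 + 350 + 300 + 200 + 150 + 150 + 100 + 100 + 100 = 4000 kg.
Lower bound: ⌈4000/650⌉ = 7 containers.
A packing using 7 containers:
  container 1: 600 = 600
  container 2: 450 + 200 = 650
  container 3: 400 + 150 + 100 = 650
  container 4: 400 + 150 + 100 = 650
  container 5: 350 + 300 = 650
  container 6: 350 + 100 = 450
  container 7: 350 = 350
This matches the lower bound, so 7 is optimal.

7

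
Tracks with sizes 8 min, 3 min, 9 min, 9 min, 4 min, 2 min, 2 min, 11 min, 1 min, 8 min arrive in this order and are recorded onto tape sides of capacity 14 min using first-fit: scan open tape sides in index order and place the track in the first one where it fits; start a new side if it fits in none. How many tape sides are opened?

5

  8 → side 1 (new)  [load 8/14]
  3 → side 1  [load 11/14]
  9 → side 2 (new)  [load 9/14]
  9 → side 3 (new)  [load 9/14]
  4 → side 2  [load 13/14]
  2 → side 1  [load 13/14]
  2 → side 3  [load 11/14]
  11 → side 4 (new)  [load 11/14]
  1 → side 1  [load 14/14]
  8 → side 5 (new)  [load 8/14]
5 tape sides opened.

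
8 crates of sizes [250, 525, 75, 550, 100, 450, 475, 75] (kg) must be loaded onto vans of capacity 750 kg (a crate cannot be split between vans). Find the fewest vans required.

4

Total = 550 + 525 + 475 + 450 + 250 + 100 + 75 + 75 = 2500 kg.
Lower bound: ⌈2500/750⌉ = 4 vans.
A packing using 4 vans:
  van 1: 550 + 100 + 75 = 725
  van 2: 525 + 75 = 600
  van 3: 475 + 250 = 725
  van 4: 450 = 450
This matches the lower bound, so 4 is optimal.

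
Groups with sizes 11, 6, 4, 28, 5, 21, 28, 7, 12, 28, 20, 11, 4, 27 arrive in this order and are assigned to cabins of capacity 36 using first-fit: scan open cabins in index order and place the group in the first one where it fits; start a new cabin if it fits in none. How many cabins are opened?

7

  11 → cabin 1 (new)  [load 11/36]
  6 → cabin 1  [load 17/36]
  4 → cabin 1  [load 21/36]
  28 → cabin 2 (new)  [load 28/36]
  5 → cabin 1  [load 26/36]
  21 → cabin 3 (new)  [load 21/36]
  28 → cabin 4 (new)  [load 28/36]
  7 → cabin 1  [load 33/36]
  12 → cabin 3  [load 33/36]
  28 → cabin 5 (new)  [load 28/36]
  20 → cabin 6 (new)  [load 20/36]
  11 → cabin 6  [load 31/36]
  4 → cabin 2  [load 32/36]
  27 → cabin 7 (new)  [load 27/36]
7 cabins opened.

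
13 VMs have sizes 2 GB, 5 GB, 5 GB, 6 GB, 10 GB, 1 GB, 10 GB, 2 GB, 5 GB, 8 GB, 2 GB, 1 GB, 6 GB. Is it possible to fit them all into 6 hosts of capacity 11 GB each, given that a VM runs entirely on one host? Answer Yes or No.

A valid assignment using 6 hosts:
  host 1: 10 + 1 = 11
  host 2: 10 + 1 = 11
  host 3: 8 + 2 = 10
  host 4: 6 + 5 = 11
  host 5: 6 + 5 = 11
  host 6: 5 + 2 + 2 = 9
Every load is within 11 GB, so 6 hosts suffice.

Yes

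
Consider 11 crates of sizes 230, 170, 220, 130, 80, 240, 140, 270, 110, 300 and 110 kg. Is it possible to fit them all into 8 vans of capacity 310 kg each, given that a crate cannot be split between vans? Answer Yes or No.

A valid assignment using 8 vans:
  van 1: 300 = 300
  van 2: 270 = 270
  van 3: 240 = 240
  van 4: 230 + 80 = 310
  van 5: 220 = 220
  van 6: 170 + 140 = 310
  van 7: 130 + 110 = 240
  van 8: 110 = 110
Every load is within 310 kg, so 8 vans suffice.

Yes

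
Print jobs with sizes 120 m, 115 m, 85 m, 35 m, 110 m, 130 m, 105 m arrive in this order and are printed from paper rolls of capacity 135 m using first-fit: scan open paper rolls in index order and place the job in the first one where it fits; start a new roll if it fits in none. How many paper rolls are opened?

6

  120 → roll 1 (new)  [load 120/135]
  115 → roll 2 (new)  [load 115/135]
  85 → roll 3 (new)  [load 85/135]
  35 → roll 3  [load 120/135]
  110 → roll 4 (new)  [load 110/135]
  130 → roll 5 (new)  [load 130/135]
  105 → roll 6 (new)  [load 105/135]
6 paper rolls opened.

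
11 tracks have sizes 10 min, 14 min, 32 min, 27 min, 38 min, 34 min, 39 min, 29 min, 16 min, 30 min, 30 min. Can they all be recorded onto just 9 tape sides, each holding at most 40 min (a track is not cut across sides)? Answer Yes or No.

Yes

A valid assignment using 9 tape sides:
  side 1: 39 = 39
  side 2: 38 = 38
  side 3: 34 = 34
  side 4: 32 = 32
  side 5: 30 + 10 = 40
  side 6: 30 = 30
  side 7: 29 = 29
  side 8: 27 = 27
  side 9: 16 + 14 = 30
Every load is within 40 min, so 9 tape sides suffice.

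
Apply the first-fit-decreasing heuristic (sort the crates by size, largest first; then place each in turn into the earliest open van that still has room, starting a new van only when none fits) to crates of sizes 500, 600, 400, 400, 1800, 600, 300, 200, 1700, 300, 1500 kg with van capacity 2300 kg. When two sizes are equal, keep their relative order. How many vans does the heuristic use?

Sorted descending: 1800, 1700, 1500, 600, 600, 500, 400, 400, 300, 300, 200.
  1800 → van 1 (new)  [load 1800/2300]
  1700 → van 2 (new)  [load 1700/2300]
  1500 → van 3 (new)  [load 1500/2300]
  600 → van 2  [load 2300/2300]
  600 → van 3  [load 2100/2300]
  500 → van 1  [load 2300/2300]
  400 → van 4 (new)  [load 400/2300]
  400 → van 4  [load 800/2300]
  300 → van 4  [load 1100/2300]
  300 → van 4  [load 1400/2300]
  200 → van 3  [load 2300/2300]
4 vans opened.

4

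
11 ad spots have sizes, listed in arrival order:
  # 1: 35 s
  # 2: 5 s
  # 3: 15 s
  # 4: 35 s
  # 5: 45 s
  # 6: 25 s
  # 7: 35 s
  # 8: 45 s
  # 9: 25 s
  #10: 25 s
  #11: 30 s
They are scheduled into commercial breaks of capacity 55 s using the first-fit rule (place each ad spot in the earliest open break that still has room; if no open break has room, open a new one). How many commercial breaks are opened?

7

  35 → break 1 (new)  [load 35/55]
  5 → break 1  [load 40/55]
  15 → break 1  [load 55/55]
  35 → break 2 (new)  [load 35/55]
  45 → break 3 (new)  [load 45/55]
  25 → break 4 (new)  [load 25/55]
  35 → break 5 (new)  [load 35/55]
  45 → break 6 (new)  [load 45/55]
  25 → break 4  [load 50/55]
  25 → break 7 (new)  [load 25/55]
  30 → break 7  [load 55/55]
7 commercial breaks opened.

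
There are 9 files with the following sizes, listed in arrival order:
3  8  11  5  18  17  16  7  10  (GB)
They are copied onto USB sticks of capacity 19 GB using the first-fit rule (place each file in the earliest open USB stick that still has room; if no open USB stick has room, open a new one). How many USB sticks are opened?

  3 → USB stick 1 (new)  [load 3/19]
  8 → USB stick 1  [load 11/19]
  11 → USB stick 2 (new)  [load 11/19]
  5 → USB stick 1  [load 16/19]
  18 → USB stick 3 (new)  [load 18/19]
  17 → USB stick 4 (new)  [load 17/19]
  16 → USB stick 5 (new)  [load 16/19]
  7 → USB stick 2  [load 18/19]
  10 → USB stick 6 (new)  [load 10/19]
6 USB sticks opened.

6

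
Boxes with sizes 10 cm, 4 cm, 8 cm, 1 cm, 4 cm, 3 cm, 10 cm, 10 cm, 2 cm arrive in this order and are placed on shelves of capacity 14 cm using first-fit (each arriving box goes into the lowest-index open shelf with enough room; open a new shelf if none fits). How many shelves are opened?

4

  10 → shelf 1 (new)  [load 10/14]
  4 → shelf 1  [load 14/14]
  8 → shelf 2 (new)  [load 8/14]
  1 → shelf 2  [load 9/14]
  4 → shelf 2  [load 13/14]
  3 → shelf 3 (new)  [load 3/14]
  10 → shelf 3  [load 13/14]
  10 → shelf 4 (new)  [load 10/14]
  2 → shelf 4  [load 12/14]
4 shelves opened.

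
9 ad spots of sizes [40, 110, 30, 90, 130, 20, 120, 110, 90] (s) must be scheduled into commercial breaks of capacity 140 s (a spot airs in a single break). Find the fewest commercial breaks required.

Total = 130 + 120 + 110 + 110 + 90 + 90 + 40 + 30 + 20 = 740 s.
Lower bound: ⌈740/140⌉ = 6 commercial breaks.
A packing using 6 commercial breaks:
  break 1: 130 = 130
  break 2: 120 + 20 = 140
  break 3: 110 + 30 = 140
  break 4: 110 = 110
  break 5: 90 + 40 = 130
  break 6: 90 = 90
This matches the lower bound, so 6 is optimal.

6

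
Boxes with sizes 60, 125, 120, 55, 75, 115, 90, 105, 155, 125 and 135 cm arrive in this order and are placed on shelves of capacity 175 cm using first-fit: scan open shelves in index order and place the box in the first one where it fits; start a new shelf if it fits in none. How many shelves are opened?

  60 → shelf 1 (new)  [load 60/175]
  125 → shelf 2 (new)  [load 125/175]
  120 → shelf 3 (new)  [load 120/175]
  55 → shelf 1  [load 115/175]
  75 → shelf 4 (new)  [load 75/175]
  115 → shelf 5 (new)  [load 115/175]
  90 → shelf 4  [load 165/175]
  105 → shelf 6 (new)  [load 105/175]
  155 → shelf 7 (new)  [load 155/175]
  125 → shelf 8 (new)  [load 125/175]
  135 → shelf 9 (new)  [load 135/175]
9 shelves opened.

9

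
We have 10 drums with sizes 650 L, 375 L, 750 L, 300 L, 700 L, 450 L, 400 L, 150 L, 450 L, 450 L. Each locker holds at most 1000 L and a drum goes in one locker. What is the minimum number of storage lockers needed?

6

Total = 750 + 700 + 650 + 450 + 450 + 450 + 400 + 375 + 300 + 150 = 4675 L.
Lower bound: ⌈4675/1000⌉ = 5 storage lockers.
A packing using 6 storage lockers:
  locker 1: 750 + 150 = 900
  locker 2: 700 + 300 = 1000
  locker 3: 650 = 650
  locker 4: 450 + 450 = 900
  locker 5: 450 + 400 = 850
  locker 6: 375 = 375
No arrangement into 5 storage lockers stays within capacity, so 6 is optimal.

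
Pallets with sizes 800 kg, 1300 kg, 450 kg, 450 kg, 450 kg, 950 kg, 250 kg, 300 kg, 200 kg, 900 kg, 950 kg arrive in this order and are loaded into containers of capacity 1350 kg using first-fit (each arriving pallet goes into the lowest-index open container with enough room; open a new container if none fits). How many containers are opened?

  800 → container 1 (new)  [load 800/1350]
  1300 → container 2 (new)  [load 1300/1350]
  450 → container 1  [load 1250/1350]
  450 → container 3 (new)  [load 450/1350]
  450 → container 3  [load 900/1350]
  950 → container 4 (new)  [load 950/1350]
  250 → container 3  [load 1150/1350]
  300 → container 4  [load 1250/1350]
  200 → container 3  [load 1350/1350]
  900 → container 5 (new)  [load 900/1350]
  950 → container 6 (new)  [load 950/1350]
6 containers opened.

6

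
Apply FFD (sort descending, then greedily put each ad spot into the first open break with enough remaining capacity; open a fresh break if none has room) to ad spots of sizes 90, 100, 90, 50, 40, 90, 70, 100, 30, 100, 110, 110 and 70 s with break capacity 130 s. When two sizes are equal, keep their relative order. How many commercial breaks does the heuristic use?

10

Sorted descending: 110, 110, 100, 100, 100, 90, 90, 90, 70, 70, 50, 40, 30.
  110 → break 1 (new)  [load 110/130]
  110 → break 2 (new)  [load 110/130]
  100 → break 3 (new)  [load 100/130]
  100 → break 4 (new)  [load 100/130]
  100 → break 5 (new)  [load 100/130]
  90 → break 6 (new)  [load 90/130]
  90 → break 7 (new)  [load 90/130]
  90 → break 8 (new)  [load 90/130]
  70 → break 9 (new)  [load 70/130]
  70 → break 10 (new)  [load 70/130]
  50 → break 9  [load 120/130]
  40 → break 6  [load 130/130]
  30 → break 3  [load 130/130]
10 commercial breaks opened.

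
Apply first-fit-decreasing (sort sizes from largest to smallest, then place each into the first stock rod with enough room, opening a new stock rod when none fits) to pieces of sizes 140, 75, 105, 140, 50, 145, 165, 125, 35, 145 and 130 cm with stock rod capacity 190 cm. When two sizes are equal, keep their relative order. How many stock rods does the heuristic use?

Sorted descending: 165, 145, 145, 140, 140, 130, 125, 105, 75, 50, 35.
  165 → stock rod 1 (new)  [load 165/190]
  145 → stock rod 2 (new)  [load 145/190]
  145 → stock rod 3 (new)  [load 145/190]
  140 → stock rod 4 (new)  [load 140/190]
  140 → stock rod 5 (new)  [load 140/190]
  130 → stock rod 6 (new)  [load 130/190]
  125 → stock rod 7 (new)  [load 125/190]
  105 → stock rod 8 (new)  [load 105/190]
  75 → stock rod 8  [load 180/190]
  50 → stock rod 4  [load 190/190]
  35 → stock rod 2  [load 180/190]
8 stock rods opened.

8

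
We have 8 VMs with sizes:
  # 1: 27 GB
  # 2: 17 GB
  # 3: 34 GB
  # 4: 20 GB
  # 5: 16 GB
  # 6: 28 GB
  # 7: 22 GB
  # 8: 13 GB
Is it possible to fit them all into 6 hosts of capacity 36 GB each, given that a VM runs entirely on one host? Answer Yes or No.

A valid assignment using 6 hosts:
  host 1: 34 = 34
  host 2: 28 = 28
  host 3: 27 = 27
  host 4: 22 + 13 = 35
  host 5: 20 + 16 = 36
  host 6: 17 = 17
Every load is within 36 GB, so 6 hosts suffice.

Yes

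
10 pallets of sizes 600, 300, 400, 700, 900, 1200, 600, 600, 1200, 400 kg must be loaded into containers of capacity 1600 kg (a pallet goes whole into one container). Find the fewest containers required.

Total = 1200 + 1200 + 900 + 700 + 600 + 600 + 600 + 400 + 400 + 300 = 6900 kg.
Lower bound: ⌈6900/1600⌉ = 5 containers.
A packing using 5 containers:
  container 1: 1200 + 400 = 1600
  container 2: 1200 + 400 = 1600
  container 3: 900 + 700 = 1600
  container 4: 600 + 600 + 300 = 1500
  container 5: 600 = 600
This matches the lower bound, so 5 is optimal.

5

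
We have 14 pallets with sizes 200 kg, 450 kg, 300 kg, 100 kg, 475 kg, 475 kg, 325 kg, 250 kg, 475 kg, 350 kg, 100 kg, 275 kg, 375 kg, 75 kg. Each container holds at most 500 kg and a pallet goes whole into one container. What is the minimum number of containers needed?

10

Total = 475 + 475 + 475 + 450 + 375 + 350 + 325 + 300 + 275 + 250 + 200 + 100 + 100 + 75 = 4225 kg.
Lower bound: ⌈4225/500⌉ = 9 containers.
A packing using 10 containers:
  container 1: 475 = 475
  container 2: 475 = 475
  container 3: 475 = 475
  container 4: 450 = 450
  container 5: 375 + 100 = 475
  container 6: 350 + 100 = 450
  container 7: 325 + 75 = 400
  container 8: 300 + 200 = 500
  container 9: 275 = 275
  container 10: 250 = 250
No arrangement into 9 containers stays within capacity, so 10 is optimal.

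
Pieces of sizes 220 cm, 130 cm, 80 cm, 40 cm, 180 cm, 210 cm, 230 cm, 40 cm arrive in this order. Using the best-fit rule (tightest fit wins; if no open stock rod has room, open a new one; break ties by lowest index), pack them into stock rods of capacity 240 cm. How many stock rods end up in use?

  220 → stock rod 1 (new)  [load 220/240]
  130 → stock rod 2 (new)  [load 130/240]
  80 → stock rod 2  [load 210/240]
  40 → stock rod 3 (new)  [load 40/240]
  180 → stock rod 3  [load 220/240]
  210 → stock rod 4 (new)  [load 210/240]
  230 → stock rod 5 (new)  [load 230/240]
  40 → stock rod 6 (new)  [load 40/240]
6 stock rods opened.

6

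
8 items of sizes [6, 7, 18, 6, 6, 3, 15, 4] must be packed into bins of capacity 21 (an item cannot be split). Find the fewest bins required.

4

Total = 18 + 15 + 7 + 6 + 6 + 6 + 4 + 3 = 65.
Lower bound: ⌈65/21⌉ = 4 bins.
A packing using 4 bins:
  bin 1: 18 + 3 = 21
  bin 2: 15 + 6 = 21
  bin 3: 7 + 6 + 6 = 19
  bin 4: 4 = 4
This matches the lower bound, so 4 is optimal.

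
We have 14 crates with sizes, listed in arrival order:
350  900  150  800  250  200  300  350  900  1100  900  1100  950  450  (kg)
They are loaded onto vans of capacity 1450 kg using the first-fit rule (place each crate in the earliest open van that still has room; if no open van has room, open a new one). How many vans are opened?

8

  350 → van 1 (new)  [load 350/1450]
  900 → van 1  [load 1250/1450]
  150 → van 1  [load 1400/1450]
  800 → van 2 (new)  [load 800/1450]
  250 → van 2  [load 1050/1450]
  200 → van 2  [load 1250/1450]
  300 → van 3 (new)  [load 300/1450]
  350 → van 3  [load 650/1450]
  900 → van 4 (new)  [load 900/1450]
  1100 → van 5 (new)  [load 1100/1450]
  900 → van 6 (new)  [load 900/1450]
  1100 → van 7 (new)  [load 1100/1450]
  950 → van 8 (new)  [load 950/1450]
  450 → van 3  [load 1100/1450]
8 vans opened.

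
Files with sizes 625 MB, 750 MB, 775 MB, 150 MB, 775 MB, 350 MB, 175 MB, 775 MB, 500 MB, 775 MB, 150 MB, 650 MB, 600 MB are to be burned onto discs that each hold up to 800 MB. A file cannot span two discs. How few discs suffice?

Total = 775 + 775 + 775 + 775 + 750 + 650 + 625 + 600 + 500 + 350 + 175 + 150 + 150 = 7050 MB.
Lower bound: ⌈7050/800⌉ = 9 discs.
A packing using 10 discs:
  disc 1: 775 = 775
  disc 2: 775 = 775
  disc 3: 775 = 775
  disc 4: 775 = 775
  disc 5: 750 = 750
  disc 6: 650 + 150 = 800
  disc 7: 625 + 175 = 800
  disc 8: 600 + 150 = 750
  disc 9: 500 = 500
  disc 10: 350 = 350
No arrangement into 9 discs stays within capacity, so 10 is optimal.

10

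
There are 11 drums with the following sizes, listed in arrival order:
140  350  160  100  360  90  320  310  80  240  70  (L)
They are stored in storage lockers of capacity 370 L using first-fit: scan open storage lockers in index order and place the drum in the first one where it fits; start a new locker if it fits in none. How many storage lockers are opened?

  140 → locker 1 (new)  [load 140/370]
  350 → locker 2 (new)  [load 350/370]
  160 → locker 1  [load 300/370]
  100 → locker 3 (new)  [load 100/370]
  360 → locker 4 (new)  [load 360/370]
  90 → locker 3  [load 190/370]
  320 → locker 5 (new)  [load 320/370]
  310 → locker 6 (new)  [load 310/370]
  80 → locker 3  [load 270/370]
  240 → locker 7 (new)  [load 240/370]
  70 → locker 1  [load 370/370]
7 storage lockers opened.

7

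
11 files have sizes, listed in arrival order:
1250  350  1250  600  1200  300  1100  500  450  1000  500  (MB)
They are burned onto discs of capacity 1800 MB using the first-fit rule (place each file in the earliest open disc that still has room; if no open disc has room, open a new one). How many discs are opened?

  1250 → disc 1 (new)  [load 1250/1800]
  350 → disc 1  [load 1600/1800]
  1250 → disc 2 (new)  [load 1250/1800]
  600 → disc 3 (new)  [load 600/1800]
  1200 → disc 3  [load 1800/1800]
  300 → disc 2  [load 1550/1800]
  1100 → disc 4 (new)  [load 1100/1800]
  500 → disc 4  [load 1600/1800]
  450 → disc 5 (new)  [load 450/1800]
  1000 → disc 5  [load 1450/1800]
  500 → disc 6 (new)  [load 500/1800]
6 discs opened.

6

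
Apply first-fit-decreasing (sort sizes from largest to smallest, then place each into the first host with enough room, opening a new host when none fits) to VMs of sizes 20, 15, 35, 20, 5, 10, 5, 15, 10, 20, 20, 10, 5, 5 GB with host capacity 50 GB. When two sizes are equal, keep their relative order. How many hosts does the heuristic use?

Sorted descending: 35, 20, 20, 20, 20, 15, 15, 10, 10, 10, 5, 5, 5, 5.
  35 → host 1 (new)  [load 35/50]
  20 → host 2 (new)  [load 20/50]
  20 → host 2  [load 40/50]
  20 → host 3 (new)  [load 20/50]
  20 → host 3  [load 40/50]
  15 → host 1  [load 50/50]
  15 → host 4 (new)  [load 15/50]
  10 → host 2  [load 50/50]
  10 → host 3  [load 50/50]
  10 → host 4  [load 25/50]
  5 → host 4  [load 30/50]
  5 → host 4  [load 35/50]
  5 → host 4  [load 40/50]
  5 → host 4  [load 45/50]
4 hosts opened.

4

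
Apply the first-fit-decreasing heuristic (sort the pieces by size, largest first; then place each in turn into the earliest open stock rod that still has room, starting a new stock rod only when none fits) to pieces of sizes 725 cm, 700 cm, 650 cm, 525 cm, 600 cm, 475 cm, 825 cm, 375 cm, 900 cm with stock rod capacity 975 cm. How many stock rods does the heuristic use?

8

Sorted descending: 900, 825, 725, 700, 650, 600, 525, 475, 375.
  900 → stock rod 1 (new)  [load 900/975]
  825 → stock rod 2 (new)  [load 825/975]
  725 → stock rod 3 (new)  [load 725/975]
  700 → stock rod 4 (new)  [load 700/975]
  650 → stock rod 5 (new)  [load 650/975]
  600 → stock rod 6 (new)  [load 600/975]
  525 → stock rod 7 (new)  [load 525/975]
  475 → stock rod 8 (new)  [load 475/975]
  375 → stock rod 6  [load 975/975]
8 stock rods opened.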